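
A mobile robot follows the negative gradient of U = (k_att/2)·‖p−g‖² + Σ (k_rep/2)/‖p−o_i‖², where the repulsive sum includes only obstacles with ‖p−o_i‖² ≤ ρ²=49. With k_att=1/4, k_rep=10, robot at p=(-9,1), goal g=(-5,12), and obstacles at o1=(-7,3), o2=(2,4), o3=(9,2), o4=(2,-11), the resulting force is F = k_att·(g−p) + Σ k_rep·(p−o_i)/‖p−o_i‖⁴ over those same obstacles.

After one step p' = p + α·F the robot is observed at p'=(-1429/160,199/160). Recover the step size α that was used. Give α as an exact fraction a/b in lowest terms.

F_att = 1/4·(g−p) = 1/4·(4,11) = (1.0000,2.7500)
o1: d²=8 ≤ ρ²=49; F_rep = 10·(-2,-2)/8² = (-0.3125,-0.3125)
o2: d²=130 > ρ²=49 → inactive
o3: d²=325 > ρ²=49 → inactive
o4: d²=265 > ρ²=49 → inactive
F = F_att + ΣF_rep = (0.6875,2.4375)
Δp = p'−p = (0.0688,0.2437); α = Δx/Fx = (11/160) / (11/16) = 1/10
check: Δy/Fy = (39/160) / (39/16) = 1/10 ✓

α = 1/10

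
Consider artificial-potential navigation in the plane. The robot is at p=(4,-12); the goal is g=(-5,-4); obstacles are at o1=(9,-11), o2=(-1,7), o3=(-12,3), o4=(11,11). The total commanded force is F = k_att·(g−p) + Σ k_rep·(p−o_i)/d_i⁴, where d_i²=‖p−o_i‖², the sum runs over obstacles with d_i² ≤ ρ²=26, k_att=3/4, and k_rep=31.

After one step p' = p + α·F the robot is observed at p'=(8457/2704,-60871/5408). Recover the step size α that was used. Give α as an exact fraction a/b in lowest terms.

F_att = 3/4·(g−p) = 3/4·(-9,8) = (-6.7500,6.0000)
o1: d²=26 ≤ ρ²=26; F_rep = 31·(-5,-1)/26² = (-0.2293,-0.0459)
o2: d²=386 > ρ²=26 → inactive
o3: d²=481 > ρ²=26 → inactive
o4: d²=578 > ρ²=26 → inactive
F = F_att + ΣF_rep = (-6.9793,5.9541)
Δp = p'−p = (-0.8724,0.7443); α = Δx/Fx = (-2359/2704) / (-2359/338) = 1/8
check: Δy/Fy = (4025/5408) / (4025/676) = 1/8 ✓

α = 1/8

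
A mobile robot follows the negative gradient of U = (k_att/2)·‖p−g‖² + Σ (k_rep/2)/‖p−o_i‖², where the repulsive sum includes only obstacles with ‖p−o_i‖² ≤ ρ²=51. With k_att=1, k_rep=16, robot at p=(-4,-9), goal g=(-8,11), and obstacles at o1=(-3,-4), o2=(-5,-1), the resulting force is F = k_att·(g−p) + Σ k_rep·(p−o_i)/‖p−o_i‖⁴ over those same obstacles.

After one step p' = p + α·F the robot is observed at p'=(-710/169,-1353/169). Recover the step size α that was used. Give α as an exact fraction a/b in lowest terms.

F_att = 1·(g−p) = 1·(-4,20) = (-4.0000,20.0000)
o1: d²=26 ≤ ρ²=51; F_rep = 16·(-1,-5)/26² = (-0.0237,-0.1183)
o2: d²=65 > ρ²=51 → inactive
F = F_att + ΣF_rep = (-4.0237,19.8817)
Δp = p'−p = (-0.2012,0.9941); α = Δx/Fx = (-34/169) / (-680/169) = 1/20
check: Δy/Fy = (168/169) / (3360/169) = 1/20 ✓

α = 1/20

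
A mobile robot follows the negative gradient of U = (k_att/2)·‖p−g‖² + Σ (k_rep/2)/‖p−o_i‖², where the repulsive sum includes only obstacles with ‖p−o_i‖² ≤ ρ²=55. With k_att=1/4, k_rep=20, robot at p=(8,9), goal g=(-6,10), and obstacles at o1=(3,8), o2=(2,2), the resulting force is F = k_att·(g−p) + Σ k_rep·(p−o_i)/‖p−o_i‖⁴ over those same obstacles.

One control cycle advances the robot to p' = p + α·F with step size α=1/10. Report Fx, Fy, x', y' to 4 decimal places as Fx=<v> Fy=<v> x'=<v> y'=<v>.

Fx=-3.3521 Fy=0.2796 x'=7.6648 y'=9.0280

F_att = 1/4·(g−p) = 1/4·(-14,1) = (-3.5000,0.2500)
o1: d²=26 ≤ ρ²=55; F_rep = 20·(5,1)/26² = (0.1479,0.0296)
o2: d²=85 > ρ²=55 → inactive
F = F_att + ΣF_rep = (-3.3521,0.2796)
p' = p + 1/10·F = (7.6648,9.0280)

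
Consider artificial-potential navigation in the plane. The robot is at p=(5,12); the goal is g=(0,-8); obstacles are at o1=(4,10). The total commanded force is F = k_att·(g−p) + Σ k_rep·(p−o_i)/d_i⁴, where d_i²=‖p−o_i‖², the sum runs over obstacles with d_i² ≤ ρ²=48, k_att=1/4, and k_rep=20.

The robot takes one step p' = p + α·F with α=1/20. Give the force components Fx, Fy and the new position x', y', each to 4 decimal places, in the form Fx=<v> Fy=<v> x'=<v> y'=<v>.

F_att = 1/4·(g−p) = 1/4·(-5,-20) = (-1.2500,-5.0000)
o1: d²=5 ≤ ρ²=48; F_rep = 20·(1,2)/5² = (0.8000,1.6000)
F = F_att + ΣF_rep = (-0.4500,-3.4000)
p' = p + 1/20·F = (4.9775,11.8300)

Fx=-0.4500 Fy=-3.4000 x'=4.9775 y'=11.8300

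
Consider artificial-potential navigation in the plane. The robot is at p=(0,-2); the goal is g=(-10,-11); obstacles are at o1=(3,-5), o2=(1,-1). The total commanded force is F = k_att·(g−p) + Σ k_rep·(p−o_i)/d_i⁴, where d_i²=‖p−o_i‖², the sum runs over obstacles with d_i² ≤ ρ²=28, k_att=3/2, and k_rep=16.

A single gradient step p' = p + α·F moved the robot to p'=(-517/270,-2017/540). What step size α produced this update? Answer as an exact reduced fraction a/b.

F_att = 3/2·(g−p) = 3/2·(-10,-9) = (-15.0000,-13.5000)
o1: d²=18 ≤ ρ²=28; F_rep = 16·(-3,3)/18² = (-0.1481,0.1481)
o2: d²=2 ≤ ρ²=28; F_rep = 16·(-1,-1)/2² = (-4.0000,-4.0000)
F = F_att + ΣF_rep = (-19.1481,-17.3519)
Δp = p'−p = (-1.9148,-1.7352); α = Δx/Fx = (-517/270) / (-517/27) = 1/10
check: Δy/Fy = (-937/540) / (-937/54) = 1/10 ✓

α = 1/10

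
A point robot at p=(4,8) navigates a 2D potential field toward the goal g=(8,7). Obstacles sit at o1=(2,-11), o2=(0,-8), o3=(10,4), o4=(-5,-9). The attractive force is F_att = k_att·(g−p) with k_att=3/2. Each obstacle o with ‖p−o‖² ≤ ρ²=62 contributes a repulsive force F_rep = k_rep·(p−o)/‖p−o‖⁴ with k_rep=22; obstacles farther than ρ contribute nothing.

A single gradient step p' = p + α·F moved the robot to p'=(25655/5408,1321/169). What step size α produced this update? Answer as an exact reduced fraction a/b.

α = 1/8

F_att = 3/2·(g−p) = 3/2·(4,-1) = (6.0000,-1.5000)
o1: d²=365 > ρ²=62 → inactive
o2: d²=272 > ρ²=62 → inactive
o3: d²=52 ≤ ρ²=62; F_rep = 22·(-6,4)/52² = (-0.0488,0.0325)
o4: d²=370 > ρ²=62 → inactive
F = F_att + ΣF_rep = (5.9512,-1.4675)
Δp = p'−p = (0.7439,-0.1834); α = Δx/Fx = (4023/5408) / (4023/676) = 1/8
check: Δy/Fy = (-31/169) / (-248/169) = 1/8 ✓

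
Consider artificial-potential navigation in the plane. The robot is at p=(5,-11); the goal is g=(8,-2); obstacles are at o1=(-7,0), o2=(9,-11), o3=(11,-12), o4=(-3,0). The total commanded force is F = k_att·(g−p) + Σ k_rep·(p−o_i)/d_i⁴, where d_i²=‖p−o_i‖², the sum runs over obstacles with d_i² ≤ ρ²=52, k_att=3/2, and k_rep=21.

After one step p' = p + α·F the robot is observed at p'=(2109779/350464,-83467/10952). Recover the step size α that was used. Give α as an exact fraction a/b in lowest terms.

α = 1/4

F_att = 3/2·(g−p) = 3/2·(3,9) = (4.5000,13.5000)
o1: d²=265 > ρ²=52 → inactive
o2: d²=16 ≤ ρ²=52; F_rep = 21·(-4,0)/16² = (-0.3281,0.0000)
o3: d²=37 ≤ ρ²=52; F_rep = 21·(-6,1)/37² = (-0.0920,0.0153)
o4: d²=185 > ρ²=52 → inactive
F = F_att + ΣF_rep = (4.0798,13.5153)
Δp = p'−p = (1.0200,3.3788); α = Δx/Fx = (357459/350464) / (357459/87616) = 1/4
check: Δy/Fy = (37005/10952) / (37005/2738) = 1/4 ✓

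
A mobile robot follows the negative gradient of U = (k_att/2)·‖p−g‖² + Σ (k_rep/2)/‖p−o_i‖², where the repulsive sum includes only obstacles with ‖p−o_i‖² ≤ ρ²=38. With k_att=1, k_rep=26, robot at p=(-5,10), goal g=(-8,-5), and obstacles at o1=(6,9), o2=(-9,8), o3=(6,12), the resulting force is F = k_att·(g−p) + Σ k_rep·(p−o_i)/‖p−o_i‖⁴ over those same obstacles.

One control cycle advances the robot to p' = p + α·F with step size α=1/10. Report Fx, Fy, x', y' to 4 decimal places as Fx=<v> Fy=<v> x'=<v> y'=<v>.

F_att = 1·(g−p) = 1·(-3,-15) = (-3.0000,-15.0000)
o1: d²=122 > ρ²=38 → inactive
o2: d²=20 ≤ ρ²=38; F_rep = 26·(4,2)/20² = (0.2600,0.1300)
o3: d²=125 > ρ²=38 → inactive
F = F_att + ΣF_rep = (-2.7400,-14.8700)
p' = p + 1/10·F = (-5.2740,8.5130)

Fx=-2.7400 Fy=-14.8700 x'=-5.2740 y'=8.5130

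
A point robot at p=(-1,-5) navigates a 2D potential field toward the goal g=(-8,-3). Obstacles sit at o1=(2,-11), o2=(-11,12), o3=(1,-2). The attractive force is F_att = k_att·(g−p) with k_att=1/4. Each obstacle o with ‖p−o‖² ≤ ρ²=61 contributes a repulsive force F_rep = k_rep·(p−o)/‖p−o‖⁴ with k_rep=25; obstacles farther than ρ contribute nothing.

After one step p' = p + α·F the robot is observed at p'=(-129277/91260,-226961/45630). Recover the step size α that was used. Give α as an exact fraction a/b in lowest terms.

F_att = 1/4·(g−p) = 1/4·(-7,2) = (-1.7500,0.5000)
o1: d²=45 ≤ ρ²=61; F_rep = 25·(-3,6)/45² = (-0.0370,0.0741)
o2: d²=389 > ρ²=61 → inactive
o3: d²=13 ≤ ρ²=61; F_rep = 25·(-2,-3)/13² = (-0.2959,-0.4438)
F = F_att + ΣF_rep = (-2.0829,0.1303)
Δp = p'−p = (-0.4166,0.0261); α = Δx/Fx = (-38017/91260) / (-38017/18252) = 1/5
check: Δy/Fy = (1189/45630) / (1189/9126) = 1/5 ✓

α = 1/5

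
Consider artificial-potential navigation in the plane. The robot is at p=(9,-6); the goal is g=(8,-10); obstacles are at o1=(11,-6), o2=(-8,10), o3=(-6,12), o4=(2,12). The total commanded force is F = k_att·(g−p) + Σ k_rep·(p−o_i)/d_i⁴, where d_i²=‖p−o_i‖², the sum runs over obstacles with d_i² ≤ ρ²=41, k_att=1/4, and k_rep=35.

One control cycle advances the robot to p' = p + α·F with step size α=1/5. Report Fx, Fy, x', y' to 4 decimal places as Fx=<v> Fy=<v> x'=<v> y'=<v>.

F_att = 1/4·(g−p) = 1/4·(-1,-4) = (-0.2500,-1.0000)
o1: d²=4 ≤ ρ²=41; F_rep = 35·(-2,0)/4² = (-4.3750,0.0000)
o2: d²=545 > ρ²=41 → inactive
o3: d²=549 > ρ²=41 → inactive
o4: d²=373 > ρ²=41 → inactive
F = F_att + ΣF_rep = (-4.6250,-1.0000)
p' = p + 1/5·F = (8.0750,-6.2000)

Fx=-4.6250 Fy=-1.0000 x'=8.0750 y'=-6.2000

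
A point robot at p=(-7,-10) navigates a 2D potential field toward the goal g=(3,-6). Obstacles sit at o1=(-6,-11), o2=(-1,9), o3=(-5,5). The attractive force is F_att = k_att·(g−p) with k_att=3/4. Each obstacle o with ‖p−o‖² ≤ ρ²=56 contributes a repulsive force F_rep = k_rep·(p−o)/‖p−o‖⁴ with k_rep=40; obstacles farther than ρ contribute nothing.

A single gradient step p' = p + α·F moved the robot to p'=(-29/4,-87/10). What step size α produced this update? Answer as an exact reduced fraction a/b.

α = 1/10

F_att = 3/4·(g−p) = 3/4·(10,4) = (7.5000,3.0000)
o1: d²=2 ≤ ρ²=56; F_rep = 40·(-1,1)/2² = (-10.0000,10.0000)
o2: d²=397 > ρ²=56 → inactive
o3: d²=229 > ρ²=56 → inactive
F = F_att + ΣF_rep = (-2.5000,13.0000)
Δp = p'−p = (-0.2500,1.3000); α = Δx/Fx = (-1/4) / (-5/2) = 1/10
check: Δy/Fy = (13/10) / (13) = 1/10 ✓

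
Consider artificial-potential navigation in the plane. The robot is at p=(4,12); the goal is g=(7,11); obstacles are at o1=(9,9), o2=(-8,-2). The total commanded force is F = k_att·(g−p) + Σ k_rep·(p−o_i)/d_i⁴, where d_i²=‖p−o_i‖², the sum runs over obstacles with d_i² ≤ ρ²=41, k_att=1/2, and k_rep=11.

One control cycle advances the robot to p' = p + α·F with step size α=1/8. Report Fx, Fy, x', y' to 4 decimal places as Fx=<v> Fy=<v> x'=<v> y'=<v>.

Fx=1.4524 Fy=-0.4715 x'=4.1816 y'=11.9411

F_att = 1/2·(g−p) = 1/2·(3,-1) = (1.5000,-0.5000)
o1: d²=34 ≤ ρ²=41; F_rep = 11·(-5,3)/34² = (-0.0476,0.0285)
o2: d²=340 > ρ²=41 → inactive
F = F_att + ΣF_rep = (1.4524,-0.4715)
p' = p + 1/8·F = (4.1816,11.9411)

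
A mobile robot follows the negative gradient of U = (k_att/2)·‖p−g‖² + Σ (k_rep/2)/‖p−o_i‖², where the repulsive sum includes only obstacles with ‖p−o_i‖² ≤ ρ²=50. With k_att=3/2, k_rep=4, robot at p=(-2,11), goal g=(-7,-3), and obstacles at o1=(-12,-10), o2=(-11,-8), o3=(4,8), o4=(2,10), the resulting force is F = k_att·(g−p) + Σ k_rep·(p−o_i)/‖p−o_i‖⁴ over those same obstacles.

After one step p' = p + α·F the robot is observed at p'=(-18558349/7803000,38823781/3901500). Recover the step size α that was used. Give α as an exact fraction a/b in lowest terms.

α = 1/20

F_att = 3/2·(g−p) = 3/2·(-5,-14) = (-7.5000,-21.0000)
o1: d²=541 > ρ²=50 → inactive
o2: d²=442 > ρ²=50 → inactive
o3: d²=45 ≤ ρ²=50; F_rep = 4·(-6,3)/45² = (-0.0119,0.0059)
o4: d²=17 ≤ ρ²=50; F_rep = 4·(-4,1)/17² = (-0.0554,0.0138)
F = F_att + ΣF_rep = (-7.5672,-20.9802)
Δp = p'−p = (-0.3784,-1.0490); α = Δx/Fx = (-2952349/7803000) / (-2952349/390150) = 1/20
check: Δy/Fy = (-4092719/3901500) / (-4092719/195075) = 1/20 ✓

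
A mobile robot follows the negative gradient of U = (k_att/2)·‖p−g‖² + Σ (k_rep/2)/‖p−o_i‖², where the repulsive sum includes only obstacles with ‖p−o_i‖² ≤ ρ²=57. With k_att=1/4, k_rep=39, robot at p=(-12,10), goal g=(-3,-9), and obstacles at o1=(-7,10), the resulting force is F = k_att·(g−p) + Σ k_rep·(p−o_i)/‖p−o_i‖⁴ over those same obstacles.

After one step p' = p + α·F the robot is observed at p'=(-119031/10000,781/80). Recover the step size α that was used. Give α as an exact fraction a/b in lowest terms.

α = 1/20

F_att = 1/4·(g−p) = 1/4·(9,-19) = (2.2500,-4.7500)
o1: d²=25 ≤ ρ²=57; F_rep = 39·(-5,0)/25² = (-0.3120,0.0000)
F = F_att + ΣF_rep = (1.9380,-4.7500)
Δp = p'−p = (0.0969,-0.2375); α = Δx/Fx = (969/10000) / (969/500) = 1/20
check: Δy/Fy = (-19/80) / (-19/4) = 1/20 ✓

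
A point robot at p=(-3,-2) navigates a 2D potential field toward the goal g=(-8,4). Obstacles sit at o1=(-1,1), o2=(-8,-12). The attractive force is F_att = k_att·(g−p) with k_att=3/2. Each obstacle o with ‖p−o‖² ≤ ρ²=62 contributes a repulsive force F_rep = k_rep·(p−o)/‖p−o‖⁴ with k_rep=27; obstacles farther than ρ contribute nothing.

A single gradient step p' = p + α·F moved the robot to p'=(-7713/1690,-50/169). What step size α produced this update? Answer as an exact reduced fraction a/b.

α = 1/5

F_att = 3/2·(g−p) = 3/2·(-5,6) = (-7.5000,9.0000)
o1: d²=13 ≤ ρ²=62; F_rep = 27·(-2,-3)/13² = (-0.3195,-0.4793)
o2: d²=125 > ρ²=62 → inactive
F = F_att + ΣF_rep = (-7.8195,8.5207)
Δp = p'−p = (-1.5639,1.7041); α = Δx/Fx = (-2643/1690) / (-2643/338) = 1/5
check: Δy/Fy = (288/169) / (1440/169) = 1/5 ✓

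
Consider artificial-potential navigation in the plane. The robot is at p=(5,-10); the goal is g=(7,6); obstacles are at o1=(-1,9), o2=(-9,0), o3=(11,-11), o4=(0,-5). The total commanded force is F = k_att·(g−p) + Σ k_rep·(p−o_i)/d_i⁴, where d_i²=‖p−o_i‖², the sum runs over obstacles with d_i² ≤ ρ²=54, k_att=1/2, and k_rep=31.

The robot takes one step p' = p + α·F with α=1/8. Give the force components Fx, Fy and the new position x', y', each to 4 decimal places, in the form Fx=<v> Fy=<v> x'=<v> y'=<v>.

F_att = 1/2·(g−p) = 1/2·(2,16) = (1.0000,8.0000)
o1: d²=397 > ρ²=54 → inactive
o2: d²=296 > ρ²=54 → inactive
o3: d²=37 ≤ ρ²=54; F_rep = 31·(-6,1)/37² = (-0.1359,0.0226)
o4: d²=50 ≤ ρ²=54; F_rep = 31·(5,-5)/50² = (0.0620,-0.0620)
F = F_att + ΣF_rep = (0.9261,7.9606)
p' = p + 1/8·F = (5.1158,-9.0049)

Fx=0.9261 Fy=7.9606 x'=5.1158 y'=-9.0049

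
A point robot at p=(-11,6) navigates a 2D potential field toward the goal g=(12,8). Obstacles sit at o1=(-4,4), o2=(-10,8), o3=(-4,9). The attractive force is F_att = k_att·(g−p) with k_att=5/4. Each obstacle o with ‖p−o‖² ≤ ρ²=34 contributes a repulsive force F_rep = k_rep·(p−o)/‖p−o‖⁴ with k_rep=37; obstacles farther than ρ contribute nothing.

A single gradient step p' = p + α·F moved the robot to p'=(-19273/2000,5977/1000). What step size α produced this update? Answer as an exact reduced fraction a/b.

F_att = 5/4·(g−p) = 5/4·(23,2) = (28.7500,2.5000)
o1: d²=53 > ρ²=34 → inactive
o2: d²=5 ≤ ρ²=34; F_rep = 37·(-1,-2)/5² = (-1.4800,-2.9600)
o3: d²=58 > ρ²=34 → inactive
F = F_att + ΣF_rep = (27.2700,-0.4600)
Δp = p'−p = (1.3635,-0.0230); α = Δx/Fx = (2727/2000) / (2727/100) = 1/20
check: Δy/Fy = (-23/1000) / (-23/50) = 1/20 ✓

α = 1/20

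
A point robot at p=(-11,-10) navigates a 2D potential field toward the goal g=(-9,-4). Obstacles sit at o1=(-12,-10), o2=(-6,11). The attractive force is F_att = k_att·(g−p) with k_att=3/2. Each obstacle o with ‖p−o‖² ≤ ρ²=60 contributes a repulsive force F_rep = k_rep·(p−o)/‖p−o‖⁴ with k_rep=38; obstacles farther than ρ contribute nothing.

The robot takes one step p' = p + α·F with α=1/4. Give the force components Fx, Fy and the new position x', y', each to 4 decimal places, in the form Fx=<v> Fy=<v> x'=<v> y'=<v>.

F_att = 3/2·(g−p) = 3/2·(2,6) = (3.0000,9.0000)
o1: d²=1 ≤ ρ²=60; F_rep = 38·(1,0)/1² = (38.0000,0.0000)
o2: d²=466 > ρ²=60 → inactive
F = F_att + ΣF_rep = (41.0000,9.0000)
p' = p + 1/4·F = (-0.7500,-7.7500)

Fx=41.0000 Fy=9.0000 x'=-0.7500 y'=-7.7500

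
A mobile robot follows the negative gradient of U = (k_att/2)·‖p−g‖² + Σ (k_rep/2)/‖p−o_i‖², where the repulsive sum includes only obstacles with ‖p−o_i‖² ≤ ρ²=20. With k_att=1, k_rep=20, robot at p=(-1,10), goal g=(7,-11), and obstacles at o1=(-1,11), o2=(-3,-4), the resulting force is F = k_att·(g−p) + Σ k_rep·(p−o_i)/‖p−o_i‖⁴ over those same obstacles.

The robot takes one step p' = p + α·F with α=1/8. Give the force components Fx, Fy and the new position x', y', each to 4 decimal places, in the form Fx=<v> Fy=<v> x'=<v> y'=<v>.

F_att = 1·(g−p) = 1·(8,-21) = (8.0000,-21.0000)
o1: d²=1 ≤ ρ²=20; F_rep = 20·(0,-1)/1² = (0.0000,-20.0000)
o2: d²=200 > ρ²=20 → inactive
F = F_att + ΣF_rep = (8.0000,-41.0000)
p' = p + 1/8·F = (0.0000,4.8750)

Fx=8.0000 Fy=-41.0000 x'=0.0000 y'=4.8750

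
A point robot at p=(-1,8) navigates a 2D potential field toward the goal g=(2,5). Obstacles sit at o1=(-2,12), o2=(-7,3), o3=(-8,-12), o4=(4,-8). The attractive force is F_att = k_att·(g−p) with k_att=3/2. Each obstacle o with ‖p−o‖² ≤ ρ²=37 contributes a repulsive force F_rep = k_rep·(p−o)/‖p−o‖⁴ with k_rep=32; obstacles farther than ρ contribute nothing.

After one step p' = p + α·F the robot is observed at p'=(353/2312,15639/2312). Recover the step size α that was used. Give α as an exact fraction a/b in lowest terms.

α = 1/4

F_att = 3/2·(g−p) = 3/2·(3,-3) = (4.5000,-4.5000)
o1: d²=17 ≤ ρ²=37; F_rep = 32·(1,-4)/17² = (0.1107,-0.4429)
o2: d²=61 > ρ²=37 → inactive
o3: d²=449 > ρ²=37 → inactive
o4: d²=281 > ρ²=37 → inactive
F = F_att + ΣF_rep = (4.6107,-4.9429)
Δp = p'−p = (1.1527,-1.2357); α = Δx/Fx = (2665/2312) / (2665/578) = 1/4
check: Δy/Fy = (-2857/2312) / (-2857/578) = 1/4 ✓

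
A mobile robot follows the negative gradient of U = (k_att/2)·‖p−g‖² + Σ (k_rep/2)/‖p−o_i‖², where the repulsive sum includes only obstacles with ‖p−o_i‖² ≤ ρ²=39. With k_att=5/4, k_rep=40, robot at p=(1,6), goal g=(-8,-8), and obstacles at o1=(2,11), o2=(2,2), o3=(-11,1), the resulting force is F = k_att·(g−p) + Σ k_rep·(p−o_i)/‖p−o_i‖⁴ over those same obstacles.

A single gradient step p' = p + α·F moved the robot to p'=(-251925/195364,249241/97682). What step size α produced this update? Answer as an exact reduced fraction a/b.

F_att = 5/4·(g−p) = 5/4·(-9,-14) = (-11.2500,-17.5000)
o1: d²=26 ≤ ρ²=39; F_rep = 40·(-1,-5)/26² = (-0.0592,-0.2959)
o2: d²=17 ≤ ρ²=39; F_rep = 40·(-1,4)/17² = (-0.1384,0.5536)
o3: d²=169 > ρ²=39 → inactive
F = F_att + ΣF_rep = (-11.4476,-17.2422)
Δp = p'−p = (-2.2895,-3.4484); α = Δx/Fx = (-447289/195364) / (-2236445/195364) = 1/5
check: Δy/Fy = (-336851/97682) / (-1684255/97682) = 1/5 ✓

α = 1/5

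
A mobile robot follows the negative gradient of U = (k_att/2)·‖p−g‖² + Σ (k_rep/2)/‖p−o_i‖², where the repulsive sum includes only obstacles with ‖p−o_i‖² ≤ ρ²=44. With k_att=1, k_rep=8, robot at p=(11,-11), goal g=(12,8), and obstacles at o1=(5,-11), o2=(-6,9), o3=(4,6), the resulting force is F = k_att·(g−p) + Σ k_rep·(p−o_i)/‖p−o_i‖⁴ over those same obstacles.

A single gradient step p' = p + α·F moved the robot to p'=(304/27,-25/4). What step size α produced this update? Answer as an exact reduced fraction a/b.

F_att = 1·(g−p) = 1·(1,19) = (1.0000,19.0000)
o1: d²=36 ≤ ρ²=44; F_rep = 8·(6,0)/36² = (0.0370,0.0000)
o2: d²=689 > ρ²=44 → inactive
o3: d²=338 > ρ²=44 → inactive
F = F_att + ΣF_rep = (1.0370,19.0000)
Δp = p'−p = (0.2593,4.7500); α = Δx/Fx = (7/27) / (28/27) = 1/4
check: Δy/Fy = (19/4) / (19) = 1/4 ✓

α = 1/4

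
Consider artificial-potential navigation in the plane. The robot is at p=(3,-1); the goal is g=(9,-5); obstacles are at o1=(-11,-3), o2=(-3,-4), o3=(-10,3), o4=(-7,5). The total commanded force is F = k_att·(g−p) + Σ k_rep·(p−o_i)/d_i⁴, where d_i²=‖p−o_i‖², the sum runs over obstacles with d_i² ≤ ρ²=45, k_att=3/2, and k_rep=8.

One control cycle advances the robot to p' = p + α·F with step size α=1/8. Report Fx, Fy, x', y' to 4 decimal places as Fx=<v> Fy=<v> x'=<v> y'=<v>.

Fx=9.0237 Fy=-5.9881 x'=4.1280 y'=-1.7485

F_att = 3/2·(g−p) = 3/2·(6,-4) = (9.0000,-6.0000)
o1: d²=200 > ρ²=45 → inactive
o2: d²=45 ≤ ρ²=45; F_rep = 8·(6,3)/45² = (0.0237,0.0119)
o3: d²=185 > ρ²=45 → inactive
o4: d²=136 > ρ²=45 → inactive
F = F_att + ΣF_rep = (9.0237,-5.9881)
p' = p + 1/8·F = (4.1280,-1.7485)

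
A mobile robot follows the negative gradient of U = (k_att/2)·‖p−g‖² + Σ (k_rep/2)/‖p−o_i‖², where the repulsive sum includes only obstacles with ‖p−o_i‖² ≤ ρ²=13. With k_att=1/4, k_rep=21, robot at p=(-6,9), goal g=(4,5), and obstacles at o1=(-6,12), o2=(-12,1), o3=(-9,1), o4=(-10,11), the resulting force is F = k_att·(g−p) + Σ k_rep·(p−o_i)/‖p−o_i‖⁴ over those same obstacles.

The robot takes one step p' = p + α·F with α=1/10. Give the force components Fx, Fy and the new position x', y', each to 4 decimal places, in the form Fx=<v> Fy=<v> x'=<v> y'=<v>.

F_att = 1/4·(g−p) = 1/4·(10,-4) = (2.5000,-1.0000)
o1: d²=9 ≤ ρ²=13; F_rep = 21·(0,-3)/9² = (0.0000,-0.7778)
o2: d²=100 > ρ²=13 → inactive
o3: d²=73 > ρ²=13 → inactive
o4: d²=20 > ρ²=13 → inactive
F = F_att + ΣF_rep = (2.5000,-1.7778)
p' = p + 1/10·F = (-5.7500,8.8222)

Fx=2.5000 Fy=-1.7778 x'=-5.7500 y'=8.8222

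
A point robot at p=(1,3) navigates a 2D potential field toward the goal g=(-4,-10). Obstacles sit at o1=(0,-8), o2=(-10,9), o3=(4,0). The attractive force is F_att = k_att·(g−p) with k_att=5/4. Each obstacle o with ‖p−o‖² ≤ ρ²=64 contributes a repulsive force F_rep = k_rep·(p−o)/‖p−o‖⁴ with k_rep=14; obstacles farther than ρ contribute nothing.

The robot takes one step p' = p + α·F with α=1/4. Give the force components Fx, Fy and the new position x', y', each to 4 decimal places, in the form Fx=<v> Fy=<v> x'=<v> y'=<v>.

F_att = 5/4·(g−p) = 5/4·(-5,-13) = (-6.2500,-16.2500)
o1: d²=122 > ρ²=64 → inactive
o2: d²=157 > ρ²=64 → inactive
o3: d²=18 ≤ ρ²=64; F_rep = 14·(-3,3)/18² = (-0.1296,0.1296)
F = F_att + ΣF_rep = (-6.3796,-16.1204)
p' = p + 1/4·F = (-0.5949,-1.0301)

Fx=-6.3796 Fy=-16.1204 x'=-0.5949 y'=-1.0301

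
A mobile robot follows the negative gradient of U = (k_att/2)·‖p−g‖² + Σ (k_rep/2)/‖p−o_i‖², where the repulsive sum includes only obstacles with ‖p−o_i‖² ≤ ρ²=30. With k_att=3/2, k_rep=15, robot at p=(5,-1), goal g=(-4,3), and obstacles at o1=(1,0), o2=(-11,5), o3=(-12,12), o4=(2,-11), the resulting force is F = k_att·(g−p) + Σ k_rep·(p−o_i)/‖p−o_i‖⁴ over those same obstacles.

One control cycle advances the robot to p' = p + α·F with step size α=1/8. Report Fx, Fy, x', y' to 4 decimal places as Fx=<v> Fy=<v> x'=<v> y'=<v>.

F_att = 3/2·(g−p) = 3/2·(-9,4) = (-13.5000,6.0000)
o1: d²=17 ≤ ρ²=30; F_rep = 15·(4,-1)/17² = (0.2076,-0.0519)
o2: d²=292 > ρ²=30 → inactive
o3: d²=458 > ρ²=30 → inactive
o4: d²=109 > ρ²=30 → inactive
F = F_att + ΣF_rep = (-13.2924,5.9481)
p' = p + 1/8·F = (3.3385,-0.2565)

Fx=-13.2924 Fy=5.9481 x'=3.3385 y'=-0.2565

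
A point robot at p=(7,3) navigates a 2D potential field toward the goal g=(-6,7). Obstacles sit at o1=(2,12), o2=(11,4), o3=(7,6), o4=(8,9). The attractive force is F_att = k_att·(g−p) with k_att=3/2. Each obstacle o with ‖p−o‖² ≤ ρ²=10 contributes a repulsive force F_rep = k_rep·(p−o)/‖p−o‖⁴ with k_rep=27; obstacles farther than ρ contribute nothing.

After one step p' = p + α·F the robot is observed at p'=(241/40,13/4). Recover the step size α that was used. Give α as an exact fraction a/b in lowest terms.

α = 1/20

F_att = 3/2·(g−p) = 3/2·(-13,4) = (-19.5000,6.0000)
o1: d²=106 > ρ²=10 → inactive
o2: d²=17 > ρ²=10 → inactive
o3: d²=9 ≤ ρ²=10; F_rep = 27·(0,-3)/9² = (0.0000,-1.0000)
o4: d²=37 > ρ²=10 → inactive
F = F_att + ΣF_rep = (-19.5000,5.0000)
Δp = p'−p = (-0.9750,0.2500); α = Δx/Fx = (-39/40) / (-39/2) = 1/20
check: Δy/Fy = (1/4) / (5) = 1/20 ✓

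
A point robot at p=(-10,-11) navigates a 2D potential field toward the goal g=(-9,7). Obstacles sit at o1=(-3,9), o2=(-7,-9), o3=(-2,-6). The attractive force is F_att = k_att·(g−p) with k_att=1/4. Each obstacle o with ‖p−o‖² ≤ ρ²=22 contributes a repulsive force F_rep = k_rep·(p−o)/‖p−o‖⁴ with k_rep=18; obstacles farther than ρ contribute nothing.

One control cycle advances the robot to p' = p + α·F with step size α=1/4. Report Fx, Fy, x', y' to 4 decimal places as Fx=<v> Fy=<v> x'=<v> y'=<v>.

Fx=-0.0695 Fy=4.2870 x'=-10.0174 y'=-9.9283

F_att = 1/4·(g−p) = 1/4·(1,18) = (0.2500,4.5000)
o1: d²=449 > ρ²=22 → inactive
o2: d²=13 ≤ ρ²=22; F_rep = 18·(-3,-2)/13² = (-0.3195,-0.2130)
o3: d²=89 > ρ²=22 → inactive
F = F_att + ΣF_rep = (-0.0695,4.2870)
p' = p + 1/4·F = (-10.0174,-9.9283)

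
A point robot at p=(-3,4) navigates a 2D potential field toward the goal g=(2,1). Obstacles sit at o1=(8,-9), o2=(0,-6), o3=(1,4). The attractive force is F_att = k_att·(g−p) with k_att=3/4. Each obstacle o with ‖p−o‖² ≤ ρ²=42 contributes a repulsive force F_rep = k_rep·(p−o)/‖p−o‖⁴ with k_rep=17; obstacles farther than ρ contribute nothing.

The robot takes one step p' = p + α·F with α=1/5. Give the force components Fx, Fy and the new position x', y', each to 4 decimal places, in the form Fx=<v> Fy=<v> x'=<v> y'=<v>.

F_att = 3/4·(g−p) = 3/4·(5,-3) = (3.7500,-2.2500)
o1: d²=290 > ρ²=42 → inactive
o2: d²=109 > ρ²=42 → inactive
o3: d²=16 ≤ ρ²=42; F_rep = 17·(-4,0)/16² = (-0.2656,0.0000)
F = F_att + ΣF_rep = (3.4844,-2.2500)
p' = p + 1/5·F = (-2.3031,3.5500)

Fx=3.4844 Fy=-2.2500 x'=-2.3031 y'=3.5500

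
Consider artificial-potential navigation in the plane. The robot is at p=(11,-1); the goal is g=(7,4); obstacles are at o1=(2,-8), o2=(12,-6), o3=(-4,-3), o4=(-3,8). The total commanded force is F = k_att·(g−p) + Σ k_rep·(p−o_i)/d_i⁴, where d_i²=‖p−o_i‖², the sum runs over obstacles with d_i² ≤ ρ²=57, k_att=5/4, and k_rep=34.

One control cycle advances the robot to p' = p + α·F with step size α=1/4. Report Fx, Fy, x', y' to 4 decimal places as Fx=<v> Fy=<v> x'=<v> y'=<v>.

F_att = 5/4·(g−p) = 5/4·(-4,5) = (-5.0000,6.2500)
o1: d²=130 > ρ²=57 → inactive
o2: d²=26 ≤ ρ²=57; F_rep = 34·(-1,5)/26² = (-0.0503,0.2515)
o3: d²=229 > ρ²=57 → inactive
o4: d²=277 > ρ²=57 → inactive
F = F_att + ΣF_rep = (-5.0503,6.5015)
p' = p + 1/4·F = (9.7374,0.6254)

Fx=-5.0503 Fy=6.5015 x'=9.7374 y'=0.6254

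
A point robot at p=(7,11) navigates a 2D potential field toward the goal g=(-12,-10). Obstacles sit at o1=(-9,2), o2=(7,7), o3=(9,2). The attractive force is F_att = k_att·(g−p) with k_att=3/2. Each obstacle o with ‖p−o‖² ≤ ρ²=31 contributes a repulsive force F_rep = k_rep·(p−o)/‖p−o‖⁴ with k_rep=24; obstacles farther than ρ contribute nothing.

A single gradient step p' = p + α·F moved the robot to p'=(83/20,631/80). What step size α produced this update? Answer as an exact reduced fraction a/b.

α = 1/10

F_att = 3/2·(g−p) = 3/2·(-19,-21) = (-28.5000,-31.5000)
o1: d²=337 > ρ²=31 → inactive
o2: d²=16 ≤ ρ²=31; F_rep = 24·(0,4)/16² = (0.0000,0.3750)
o3: d²=85 > ρ²=31 → inactive
F = F_att + ΣF_rep = (-28.5000,-31.1250)
Δp = p'−p = (-2.8500,-3.1125); α = Δx/Fx = (-57/20) / (-57/2) = 1/10
check: Δy/Fy = (-249/80) / (-249/8) = 1/10 ✓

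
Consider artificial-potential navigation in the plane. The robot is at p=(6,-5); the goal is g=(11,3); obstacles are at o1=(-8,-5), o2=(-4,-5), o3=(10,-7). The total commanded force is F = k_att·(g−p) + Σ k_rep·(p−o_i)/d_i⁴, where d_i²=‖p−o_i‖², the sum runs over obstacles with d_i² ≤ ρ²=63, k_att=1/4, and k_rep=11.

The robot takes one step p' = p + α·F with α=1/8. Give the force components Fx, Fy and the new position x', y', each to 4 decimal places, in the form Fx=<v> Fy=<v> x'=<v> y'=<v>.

F_att = 1/4·(g−p) = 1/4·(5,8) = (1.2500,2.0000)
o1: d²=196 > ρ²=63 → inactive
o2: d²=100 > ρ²=63 → inactive
o3: d²=20 ≤ ρ²=63; F_rep = 11·(-4,2)/20² = (-0.1100,0.0550)
F = F_att + ΣF_rep = (1.1400,2.0550)
p' = p + 1/8·F = (6.1425,-4.7431)

Fx=1.1400 Fy=2.0550 x'=6.1425 y'=-4.7431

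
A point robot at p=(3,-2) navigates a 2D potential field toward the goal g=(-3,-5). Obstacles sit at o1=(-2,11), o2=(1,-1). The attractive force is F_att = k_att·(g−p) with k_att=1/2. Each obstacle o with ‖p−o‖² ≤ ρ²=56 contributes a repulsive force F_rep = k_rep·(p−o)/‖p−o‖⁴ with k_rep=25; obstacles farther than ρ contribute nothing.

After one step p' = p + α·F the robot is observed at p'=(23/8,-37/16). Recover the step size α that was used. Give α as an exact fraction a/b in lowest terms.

F_att = 1/2·(g−p) = 1/2·(-6,-3) = (-3.0000,-1.5000)
o1: d²=194 > ρ²=56 → inactive
o2: d²=5 ≤ ρ²=56; F_rep = 25·(2,-1)/5² = (2.0000,-1.0000)
F = F_att + ΣF_rep = (-1.0000,-2.5000)
Δp = p'−p = (-0.1250,-0.3125); α = Δx/Fx = (-1/8) / (-1) = 1/8
check: Δy/Fy = (-5/16) / (-5/2) = 1/8 ✓

α = 1/8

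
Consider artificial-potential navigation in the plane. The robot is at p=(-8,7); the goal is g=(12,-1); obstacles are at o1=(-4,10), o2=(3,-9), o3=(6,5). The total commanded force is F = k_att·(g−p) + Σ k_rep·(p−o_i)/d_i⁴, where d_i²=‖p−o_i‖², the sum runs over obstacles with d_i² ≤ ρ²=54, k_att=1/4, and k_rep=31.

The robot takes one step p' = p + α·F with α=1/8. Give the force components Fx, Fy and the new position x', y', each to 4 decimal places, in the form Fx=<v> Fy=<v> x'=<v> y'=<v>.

F_att = 1/4·(g−p) = 1/4·(20,-8) = (5.0000,-2.0000)
o1: d²=25 ≤ ρ²=54; F_rep = 31·(-4,-3)/25² = (-0.1984,-0.1488)
o2: d²=377 > ρ²=54 → inactive
o3: d²=200 > ρ²=54 → inactive
F = F_att + ΣF_rep = (4.8016,-2.1488)
p' = p + 1/8·F = (-7.3998,6.7314)

Fx=4.8016 Fy=-2.1488 x'=-7.3998 y'=6.7314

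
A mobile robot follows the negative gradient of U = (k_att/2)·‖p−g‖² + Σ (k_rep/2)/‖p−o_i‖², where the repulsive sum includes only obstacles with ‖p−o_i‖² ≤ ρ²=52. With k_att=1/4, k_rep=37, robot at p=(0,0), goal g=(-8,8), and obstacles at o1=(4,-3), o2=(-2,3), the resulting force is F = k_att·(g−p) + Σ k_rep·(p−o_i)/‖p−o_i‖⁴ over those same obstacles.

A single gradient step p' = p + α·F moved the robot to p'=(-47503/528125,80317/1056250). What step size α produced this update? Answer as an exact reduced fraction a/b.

F_att = 1/4·(g−p) = 1/4·(-8,8) = (-2.0000,2.0000)
o1: d²=25 ≤ ρ²=52; F_rep = 37·(-4,3)/25² = (-0.2368,0.1776)
o2: d²=13 ≤ ρ²=52; F_rep = 37·(2,-3)/13² = (0.4379,-0.6568)
F = F_att + ΣF_rep = (-1.7989,1.5208)
Δp = p'−p = (-0.0899,0.0760); α = Δx/Fx = (-47503/528125) / (-190012/105625) = 1/20
check: Δy/Fy = (80317/1056250) / (160634/105625) = 1/20 ✓

α = 1/20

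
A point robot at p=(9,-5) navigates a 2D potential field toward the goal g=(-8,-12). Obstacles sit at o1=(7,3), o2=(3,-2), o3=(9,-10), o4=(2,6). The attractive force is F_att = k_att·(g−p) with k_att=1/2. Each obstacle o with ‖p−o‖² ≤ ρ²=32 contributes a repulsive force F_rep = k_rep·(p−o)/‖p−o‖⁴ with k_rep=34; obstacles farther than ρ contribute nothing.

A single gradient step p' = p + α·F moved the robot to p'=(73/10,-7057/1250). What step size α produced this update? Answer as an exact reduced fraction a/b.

α = 1/5

F_att = 1/2·(g−p) = 1/2·(-17,-7) = (-8.5000,-3.5000)
o1: d²=68 > ρ²=32 → inactive
o2: d²=45 > ρ²=32 → inactive
o3: d²=25 ≤ ρ²=32; F_rep = 34·(0,5)/25² = (0.0000,0.2720)
o4: d²=170 > ρ²=32 → inactive
F = F_att + ΣF_rep = (-8.5000,-3.2280)
Δp = p'−p = (-1.7000,-0.6456); α = Δx/Fx = (-17/10) / (-17/2) = 1/5
check: Δy/Fy = (-807/1250) / (-807/250) = 1/5 ✓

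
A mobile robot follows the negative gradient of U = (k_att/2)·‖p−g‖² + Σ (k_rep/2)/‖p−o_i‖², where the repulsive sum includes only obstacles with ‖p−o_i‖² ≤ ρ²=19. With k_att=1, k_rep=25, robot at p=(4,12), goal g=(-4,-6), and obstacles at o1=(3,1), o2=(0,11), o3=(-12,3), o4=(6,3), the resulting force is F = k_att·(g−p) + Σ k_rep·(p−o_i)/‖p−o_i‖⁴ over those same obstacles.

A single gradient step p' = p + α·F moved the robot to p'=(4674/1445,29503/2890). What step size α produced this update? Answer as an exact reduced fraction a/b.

α = 1/10

F_att = 1·(g−p) = 1·(-8,-18) = (-8.0000,-18.0000)
o1: d²=122 > ρ²=19 → inactive
o2: d²=17 ≤ ρ²=19; F_rep = 25·(4,1)/17² = (0.3460,0.0865)
o3: d²=337 > ρ²=19 → inactive
o4: d²=85 > ρ²=19 → inactive
F = F_att + ΣF_rep = (-7.6540,-17.9135)
Δp = p'−p = (-0.7654,-1.7913); α = Δx/Fx = (-1106/1445) / (-2212/289) = 1/10
check: Δy/Fy = (-5177/2890) / (-5177/289) = 1/10 ✓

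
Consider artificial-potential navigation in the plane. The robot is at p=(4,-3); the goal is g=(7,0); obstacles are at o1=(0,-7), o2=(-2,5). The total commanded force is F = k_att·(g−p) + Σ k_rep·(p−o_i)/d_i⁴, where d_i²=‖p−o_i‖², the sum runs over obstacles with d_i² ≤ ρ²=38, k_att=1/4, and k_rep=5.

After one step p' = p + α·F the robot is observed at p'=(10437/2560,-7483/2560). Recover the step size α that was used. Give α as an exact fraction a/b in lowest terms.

α = 1/10

F_att = 1/4·(g−p) = 1/4·(3,3) = (0.7500,0.7500)
o1: d²=32 ≤ ρ²=38; F_rep = 5·(4,4)/32² = (0.0195,0.0195)
o2: d²=100 > ρ²=38 → inactive
F = F_att + ΣF_rep = (0.7695,0.7695)
Δp = p'−p = (0.0770,0.0770); α = Δx/Fx = (197/2560) / (197/256) = 1/10
check: Δy/Fy = (197/2560) / (197/256) = 1/10 ✓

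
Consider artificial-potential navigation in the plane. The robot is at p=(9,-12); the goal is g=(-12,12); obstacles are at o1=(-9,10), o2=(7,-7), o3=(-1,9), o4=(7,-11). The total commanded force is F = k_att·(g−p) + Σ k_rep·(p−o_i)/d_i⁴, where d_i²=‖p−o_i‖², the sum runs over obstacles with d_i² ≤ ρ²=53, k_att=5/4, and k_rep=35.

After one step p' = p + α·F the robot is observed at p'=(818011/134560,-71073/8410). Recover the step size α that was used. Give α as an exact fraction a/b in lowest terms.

α = 1/8

F_att = 5/4·(g−p) = 5/4·(-21,24) = (-26.2500,30.0000)
o1: d²=808 > ρ²=53 → inactive
o2: d²=29 ≤ ρ²=53; F_rep = 35·(2,-5)/29² = (0.0832,-0.2081)
o3: d²=541 > ρ²=53 → inactive
o4: d²=5 ≤ ρ²=53; F_rep = 35·(2,-1)/5² = (2.8000,-1.4000)
F = F_att + ΣF_rep = (-23.3668,28.3919)
Δp = p'−p = (-2.9208,3.5490); α = Δx/Fx = (-393029/134560) / (-393029/16820) = 1/8
check: Δy/Fy = (29847/8410) / (119388/4205) = 1/8 ✓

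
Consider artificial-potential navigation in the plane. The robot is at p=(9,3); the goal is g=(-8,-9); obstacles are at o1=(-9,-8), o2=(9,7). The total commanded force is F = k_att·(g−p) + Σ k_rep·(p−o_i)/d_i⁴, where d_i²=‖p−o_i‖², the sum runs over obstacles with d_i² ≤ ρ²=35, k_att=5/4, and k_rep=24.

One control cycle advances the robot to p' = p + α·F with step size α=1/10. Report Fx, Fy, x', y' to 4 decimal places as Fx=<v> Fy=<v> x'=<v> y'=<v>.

F_att = 5/4·(g−p) = 5/4·(-17,-12) = (-21.2500,-15.0000)
o1: d²=445 > ρ²=35 → inactive
o2: d²=16 ≤ ρ²=35; F_rep = 24·(0,-4)/16² = (0.0000,-0.3750)
F = F_att + ΣF_rep = (-21.2500,-15.3750)
p' = p + 1/10·F = (6.8750,1.4625)

Fx=-21.2500 Fy=-15.3750 x'=6.8750 y'=1.4625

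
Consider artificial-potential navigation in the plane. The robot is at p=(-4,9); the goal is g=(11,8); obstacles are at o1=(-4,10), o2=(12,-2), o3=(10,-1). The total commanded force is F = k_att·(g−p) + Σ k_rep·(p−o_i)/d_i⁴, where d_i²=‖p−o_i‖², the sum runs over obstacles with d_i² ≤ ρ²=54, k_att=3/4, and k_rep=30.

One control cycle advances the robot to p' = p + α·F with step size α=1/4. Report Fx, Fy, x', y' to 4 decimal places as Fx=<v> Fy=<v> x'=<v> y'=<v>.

Fx=11.2500 Fy=-30.7500 x'=-1.1875 y'=1.3125

F_att = 3/4·(g−p) = 3/4·(15,-1) = (11.2500,-0.7500)
o1: d²=1 ≤ ρ²=54; F_rep = 30·(0,-1)/1² = (0.0000,-30.0000)
o2: d²=377 > ρ²=54 → inactive
o3: d²=296 > ρ²=54 → inactive
F = F_att + ΣF_rep = (11.2500,-30.7500)
p' = p + 1/4·F = (-1.1875,1.3125)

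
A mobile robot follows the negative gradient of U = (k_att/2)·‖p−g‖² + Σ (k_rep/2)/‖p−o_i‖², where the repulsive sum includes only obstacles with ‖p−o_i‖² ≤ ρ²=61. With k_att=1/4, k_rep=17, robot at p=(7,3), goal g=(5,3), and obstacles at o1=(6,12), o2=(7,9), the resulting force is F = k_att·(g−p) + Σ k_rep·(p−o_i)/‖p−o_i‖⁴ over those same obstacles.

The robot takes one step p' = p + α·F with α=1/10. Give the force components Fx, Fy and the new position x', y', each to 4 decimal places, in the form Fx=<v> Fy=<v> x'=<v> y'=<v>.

Fx=-0.5000 Fy=-0.0787 x'=6.9500 y'=2.9921

F_att = 1/4·(g−p) = 1/4·(-2,0) = (-0.5000,0.0000)
o1: d²=82 > ρ²=61 → inactive
o2: d²=36 ≤ ρ²=61; F_rep = 17·(0,-6)/36² = (0.0000,-0.0787)
F = F_att + ΣF_rep = (-0.5000,-0.0787)
p' = p + 1/10·F = (6.9500,2.9921)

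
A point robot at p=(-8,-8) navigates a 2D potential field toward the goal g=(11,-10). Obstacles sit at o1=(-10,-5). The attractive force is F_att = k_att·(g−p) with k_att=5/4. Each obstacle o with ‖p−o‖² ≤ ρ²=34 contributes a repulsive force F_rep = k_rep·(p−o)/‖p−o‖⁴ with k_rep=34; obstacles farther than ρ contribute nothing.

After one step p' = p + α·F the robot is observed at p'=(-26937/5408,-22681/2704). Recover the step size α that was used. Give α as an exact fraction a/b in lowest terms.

F_att = 5/4·(g−p) = 5/4·(19,-2) = (23.7500,-2.5000)
o1: d²=13 ≤ ρ²=34; F_rep = 34·(2,-3)/13² = (0.4024,-0.6036)
F = F_att + ΣF_rep = (24.1524,-3.1036)
Δp = p'−p = (3.0190,-0.3879); α = Δx/Fx = (16327/5408) / (16327/676) = 1/8
check: Δy/Fy = (-1049/2704) / (-1049/338) = 1/8 ✓

α = 1/8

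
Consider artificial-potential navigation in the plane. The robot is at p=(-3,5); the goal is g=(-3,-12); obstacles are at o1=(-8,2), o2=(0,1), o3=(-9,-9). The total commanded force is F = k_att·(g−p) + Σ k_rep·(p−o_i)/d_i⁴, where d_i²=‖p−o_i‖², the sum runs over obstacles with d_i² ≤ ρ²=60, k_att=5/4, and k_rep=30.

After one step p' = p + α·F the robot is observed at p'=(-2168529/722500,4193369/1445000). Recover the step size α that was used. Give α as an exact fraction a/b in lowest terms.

α = 1/10

F_att = 5/4·(g−p) = 5/4·(0,-17) = (0.0000,-21.2500)
o1: d²=34 ≤ ρ²=60; F_rep = 30·(5,3)/34² = (0.1298,0.0779)
o2: d²=25 ≤ ρ²=60; F_rep = 30·(-3,4)/25² = (-0.1440,0.1920)
o3: d²=232 > ρ²=60 → inactive
F = F_att + ΣF_rep = (-0.0142,-20.9801)
Δp = p'−p = (-0.0014,-2.0980); α = Δx/Fx = (-1029/722500) / (-1029/72250) = 1/10
check: Δy/Fy = (-3031631/1445000) / (-3031631/144500) = 1/10 ✓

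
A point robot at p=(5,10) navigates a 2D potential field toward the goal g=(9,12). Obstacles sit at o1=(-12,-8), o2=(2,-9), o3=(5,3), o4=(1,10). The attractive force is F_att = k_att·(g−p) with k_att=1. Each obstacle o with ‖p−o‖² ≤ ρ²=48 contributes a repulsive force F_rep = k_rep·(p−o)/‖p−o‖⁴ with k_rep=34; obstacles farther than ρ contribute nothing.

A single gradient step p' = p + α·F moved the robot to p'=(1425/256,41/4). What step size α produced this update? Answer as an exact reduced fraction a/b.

α = 1/8

F_att = 1·(g−p) = 1·(4,2) = (4.0000,2.0000)
o1: d²=613 > ρ²=48 → inactive
o2: d²=370 > ρ²=48 → inactive
o3: d²=49 > ρ²=48 → inactive
o4: d²=16 ≤ ρ²=48; F_rep = 34·(4,0)/16² = (0.5312,0.0000)
F = F_att + ΣF_rep = (4.5312,2.0000)
Δp = p'−p = (0.5664,0.2500); α = Δx/Fx = (145/256) / (145/32) = 1/8
check: Δy/Fy = (1/4) / (2) = 1/8 ✓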